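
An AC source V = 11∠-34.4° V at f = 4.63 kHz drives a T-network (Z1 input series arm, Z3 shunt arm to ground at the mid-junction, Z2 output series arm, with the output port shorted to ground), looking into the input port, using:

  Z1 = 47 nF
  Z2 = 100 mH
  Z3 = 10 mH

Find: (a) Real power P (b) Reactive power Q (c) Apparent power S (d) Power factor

Step 1 — Angular frequency: ω = 2π·f = 2π·4630 = 2.909e+04 rad/s.
Step 2 — Component impedances:
  Z1: Z = 1/(jωC) = -j/(ω·C) = 0 - j731.4 Ω
  Z2: Z = jωL = j·2.909e+04·0.1 = 0 + j2909 Ω
  Z3: Z = jωL = j·2.909e+04·0.01 = 0 + j290.9 Ω
Step 3 — With the output port shorted to ground, the output series arm Z2 runs from the junction to ground; the shunt arm Z3 also runs from the junction to ground. They appear in parallel: Z3 || Z2 = 0 + j264.5 Ω.
Step 4 — Series with input arm Z1: Z_in = Z1 + (Z3 || Z2) = 0 - j466.9 Ω = 466.9∠-90.0° Ω.
Step 5 — Source phasor: V = 11∠-34.4° V = 9.076 - j6.215 V.
Step 6 — Current: I = V / Z = 0.01331 + j0.01944 A = 0.02356∠55.6° A.
Step 7 — Complex power: S = V·I* = 0 - j0.2591 VA.
Step 8 — Real power: P = Re(S) = 0 W.
Step 9 — Reactive power: Q = Im(S) = -0.2591 VAR.
Step 10 — Apparent power: |S| = 0.2591 VA.
Step 11 — Power factor: PF = P/|S| = 0 (leading).

(a) P = 0 W  (b) Q = -0.2591 VAR  (c) S = 0.2591 VA  (d) PF = 0 (leading)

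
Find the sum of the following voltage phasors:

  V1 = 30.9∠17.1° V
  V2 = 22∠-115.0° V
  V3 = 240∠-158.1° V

Step 1 — Convert each phasor to rectangular form:
  V1 = 30.9·(cos(17.1°) + j·sin(17.1°)) = 29.53 + j9.086 V
  V2 = 22·(cos(-115.0°) + j·sin(-115.0°)) = -9.298 - j19.94 V
  V3 = 240·(cos(-158.1°) + j·sin(-158.1°)) = -222.7 - j89.52 V
Step 2 — Sum components: V_total = -202.4 - j100.4 V.
Step 3 — Convert to polar: |V_total| = 226 V, ∠V_total = -153.6°.

V_total = 226∠-153.6° V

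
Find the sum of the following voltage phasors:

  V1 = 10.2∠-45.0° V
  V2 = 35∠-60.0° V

Step 1 — Convert each phasor to rectangular form:
  V1 = 10.2·(cos(-45.0°) + j·sin(-45.0°)) = 7.212 - j7.212 V
  V2 = 35·(cos(-60.0°) + j·sin(-60.0°)) = 17.5 - j30.31 V
Step 2 — Sum components: V_total = 24.71 - j37.52 V.
Step 3 — Convert to polar: |V_total| = 44.93 V, ∠V_total = -56.6°.

V_total = 44.93∠-56.6° V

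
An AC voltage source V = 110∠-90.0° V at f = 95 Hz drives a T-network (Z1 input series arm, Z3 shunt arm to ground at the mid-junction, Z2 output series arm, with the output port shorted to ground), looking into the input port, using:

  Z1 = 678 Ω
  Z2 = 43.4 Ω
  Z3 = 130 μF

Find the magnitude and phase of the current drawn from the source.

Step 1 — Angular frequency: ω = 2π·f = 2π·95 = 596.9 rad/s.
Step 2 — Component impedances:
  Z1: Z = R = 678 Ω
  Z2: Z = R = 43.4 Ω
  Z3: Z = 1/(jωC) = -j/(ω·C) = 0 - j12.89 Ω
Step 3 — With the output port shorted to ground, the output series arm Z2 runs from the junction to ground; the shunt arm Z3 also runs from the junction to ground. They appear in parallel: Z3 || Z2 = 3.517 - j11.84 Ω.
Step 4 — Series with input arm Z1: Z_in = Z1 + (Z3 || Z2) = 681.5 - j11.84 Ω = 681.6∠-1.0° Ω.
Step 5 — Source phasor: V = 110∠-90.0° V = 0 - j110 V.
Step 6 — Ohm's law: I = V / Z_total = (0 - j110) / (681.5 - j11.84) = 0.002804 - j0.1614 A.
Step 7 — Convert to polar: |I| = 0.1614 A, ∠I = -89.0°.

I = 0.1614∠-89.0° A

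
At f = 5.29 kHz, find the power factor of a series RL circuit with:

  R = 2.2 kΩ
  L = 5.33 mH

Step 1 — Angular frequency: ω = 2π·f = 2π·5290 = 3.324e+04 rad/s.
Step 2 — Component impedances:
  R: Z = R = 2200 Ω
  L: Z = jωL = j·3.324e+04·0.00533 = 0 + j177.2 Ω
Step 3 — Series combination: Z_total = R + L = 2200 + j177.2 Ω = 2207∠4.6° Ω.
Step 4 — Power factor: PF = cos(φ) = Re(Z)/|Z| = 2200/2207 = 0.9968.
Step 5 — Type: Im(Z) = 177.2 ⇒ lagging (phase φ = 4.6°).

PF = 0.9968 (lagging, φ = 4.6°)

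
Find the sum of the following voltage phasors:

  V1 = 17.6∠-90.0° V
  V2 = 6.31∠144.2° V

Step 1 — Convert each phasor to rectangular form:
  V1 = 17.6·(cos(-90.0°) + j·sin(-90.0°)) = 0 - j17.6 V
  V2 = 6.31·(cos(144.2°) + j·sin(144.2°)) = -5.118 + j3.691 V
Step 2 — Sum components: V_total = -5.118 - j13.91 V.
Step 3 — Convert to polar: |V_total| = 14.82 V, ∠V_total = -110.2°.

V_total = 14.82∠-110.2° V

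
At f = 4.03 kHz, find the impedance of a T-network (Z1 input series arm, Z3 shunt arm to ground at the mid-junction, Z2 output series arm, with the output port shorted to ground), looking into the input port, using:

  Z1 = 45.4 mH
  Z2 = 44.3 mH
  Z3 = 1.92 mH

Step 1 — Angular frequency: ω = 2π·f = 2π·4030 = 2.532e+04 rad/s.
Step 2 — Component impedances:
  Z1: Z = jωL = j·2.532e+04·0.0454 = 0 + j1150 Ω
  Z2: Z = jωL = j·2.532e+04·0.0443 = 0 + j1122 Ω
  Z3: Z = jωL = j·2.532e+04·0.00192 = 0 + j48.62 Ω
Step 3 — With the output port shorted to ground, the output series arm Z2 runs from the junction to ground; the shunt arm Z3 also runs from the junction to ground. They appear in parallel: Z3 || Z2 = 0 + j46.6 Ω.
Step 4 — Series with input arm Z1: Z_in = Z1 + (Z3 || Z2) = 0 + j1196 Ω = 1196∠90.0° Ω.

Z = 0 + j1196 Ω = 1196∠90.0° Ω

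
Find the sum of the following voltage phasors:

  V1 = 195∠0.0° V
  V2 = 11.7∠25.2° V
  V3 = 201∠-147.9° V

Step 1 — Convert each phasor to rectangular form:
  V1 = 195·(cos(0.0°) + j·sin(0.0°)) = 195 V
  V2 = 11.7·(cos(25.2°) + j·sin(25.2°)) = 10.59 + j4.982 V
  V3 = 201·(cos(-147.9°) + j·sin(-147.9°)) = -170.3 - j106.8 V
Step 2 — Sum components: V_total = 35.31 - j101.8 V.
Step 3 — Convert to polar: |V_total| = 107.8 V, ∠V_total = -70.9°.

V_total = 107.8∠-70.9° V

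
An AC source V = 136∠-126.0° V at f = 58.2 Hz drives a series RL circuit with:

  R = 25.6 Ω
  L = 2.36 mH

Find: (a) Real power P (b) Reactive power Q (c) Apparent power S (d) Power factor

Step 1 — Angular frequency: ω = 2π·f = 2π·58.2 = 365.7 rad/s.
Step 2 — Component impedances:
  R: Z = R = 25.6 Ω
  L: Z = jωL = j·365.7·0.00236 = 0 + j0.863 Ω
Step 3 — Series combination: Z_total = R + L = 25.6 + j0.863 Ω = 25.61∠1.9° Ω.
Step 4 — Source phasor: V = 136∠-126.0° V = -79.94 - j110 V.
Step 5 — Current: I = V / Z = -3.264 - j4.188 A = 5.309∠-127.9° A.
Step 6 — Complex power: S = V·I* = 721.7 + j24.33 VA.
Step 7 — Real power: P = Re(S) = 721.7 W.
Step 8 — Reactive power: Q = Im(S) = 24.33 VAR.
Step 9 — Apparent power: |S| = 722.1 VA.
Step 10 — Power factor: PF = P/|S| = 0.9994 (lagging).

(a) P = 721.7 W  (b) Q = 24.33 VAR  (c) S = 722.1 VA  (d) PF = 0.9994 (lagging)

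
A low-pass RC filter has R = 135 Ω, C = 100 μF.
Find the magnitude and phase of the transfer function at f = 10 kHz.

Step 1 — Angular frequency: ω = 2π·1e+04 = 6.283e+04 rad/s.
Step 2 — Transfer function: H(jω) = 1/(1 + jωRC).
Step 3 — Denominator: 1 + jωRC = 1 + j·6.283e+04·135·0.0001 = 1 + j848.2.
Step 4 — H = 1.39e-06 - j0.001179.
Step 5 — Magnitude: |H| = 0.001179 (-58.6 dB); phase: φ = -89.9°.

|H| = 0.001179 (-58.6 dB), φ = -89.9°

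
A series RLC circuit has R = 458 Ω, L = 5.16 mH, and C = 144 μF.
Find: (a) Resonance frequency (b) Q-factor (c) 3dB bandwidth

Step 1 — Resonance condition Im(Z)=0 gives ω₀ = 1/√(LC).
Step 2 — ω₀ = 1/√(0.00516·0.000144) = 1160 rad/s.
Step 3 — f₀ = ω₀/(2π) = 184.6 Hz.
Step 4 — Series Q: Q = ω₀L/R = 1160·0.00516/458 = 0.01307.
Step 5 — 3dB bandwidth: Δω = ω₀/Q = 8.876e+04 rad/s; BW = Δω/(2π) = 1.413e+04 Hz.

(a) f₀ = 184.6 Hz  (b) Q = 0.01307  (c) BW = 1.413e+04 Hz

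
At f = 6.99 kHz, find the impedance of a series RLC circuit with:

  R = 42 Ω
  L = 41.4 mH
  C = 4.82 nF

Step 1 — Angular frequency: ω = 2π·f = 2π·6990 = 4.392e+04 rad/s.
Step 2 — Component impedances:
  R: Z = R = 42 Ω
  L: Z = jωL = j·4.392e+04·0.0414 = 0 + j1818 Ω
  C: Z = 1/(jωC) = -j/(ω·C) = 0 - j4724 Ω
Step 3 — Series combination: Z_total = R + L + C = 42 - j2906 Ω = 2906∠-89.2° Ω.

Z = 42 - j2906 Ω = 2906∠-89.2° Ω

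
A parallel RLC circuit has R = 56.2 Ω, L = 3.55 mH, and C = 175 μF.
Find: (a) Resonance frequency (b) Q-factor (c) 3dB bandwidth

Step 1 — Resonance: ω₀ = 1/√(LC) = 1/√(0.00355·0.000175) = 1269 rad/s.
Step 2 — f₀ = ω₀/(2π) = 201.9 Hz.
Step 3 — Parallel Q: Q = R/(ω₀L) = 56.2/(1269·0.00355) = 12.48.
Step 4 — Bandwidth: Δω = ω₀/Q = 101.7 rad/s; BW = Δω/(2π) = 16.18 Hz.

(a) f₀ = 201.9 Hz  (b) Q = 12.48  (c) BW = 16.18 Hz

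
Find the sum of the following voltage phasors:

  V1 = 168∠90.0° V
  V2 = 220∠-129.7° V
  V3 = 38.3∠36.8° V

Step 1 — Convert each phasor to rectangular form:
  V1 = 168·(cos(90.0°) + j·sin(90.0°)) = 0 + j168 V
  V2 = 220·(cos(-129.7°) + j·sin(-129.7°)) = -140.5 - j169.3 V
  V3 = 38.3·(cos(36.8°) + j·sin(36.8°)) = 30.67 + j22.94 V
Step 2 — Sum components: V_total = -109.9 + j21.67 V.
Step 3 — Convert to polar: |V_total| = 112 V, ∠V_total = 168.8°.

V_total = 112∠168.8° V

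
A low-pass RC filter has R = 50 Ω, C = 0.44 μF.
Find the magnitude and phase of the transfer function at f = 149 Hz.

Step 1 — Angular frequency: ω = 2π·149 = 936.2 rad/s.
Step 2 — Transfer function: H(jω) = 1/(1 + jωRC).
Step 3 — Denominator: 1 + jωRC = 1 + j·936.2·50·4.4e-07 = 1 + j0.0206.
Step 4 — H = 0.9996 - j0.02059.
Step 5 — Magnitude: |H| = 0.9998 (-0.0 dB); phase: φ = -1.2°.

|H| = 0.9998 (-0.0 dB), φ = -1.2°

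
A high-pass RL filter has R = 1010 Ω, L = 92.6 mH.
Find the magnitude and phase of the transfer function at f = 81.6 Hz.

Step 1 — Angular frequency: ω = 2π·81.6 = 512.7 rad/s.
Step 2 — Transfer function: H(jω) = jωL/(R + jωL).
Step 3 — Numerator jωL = j·47.48; denominator R + jωL = 1010 + j47.48.
Step 4 — H = 0.002205 + j0.0469.
Step 5 — Magnitude: |H| = 0.04695 (-26.6 dB); phase: φ = 87.3°.

|H| = 0.04695 (-26.6 dB), φ = 87.3°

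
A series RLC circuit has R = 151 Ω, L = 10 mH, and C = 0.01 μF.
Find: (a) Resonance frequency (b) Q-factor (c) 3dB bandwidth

Step 1 — Resonance condition Im(Z)=0 gives ω₀ = 1/√(LC).
Step 2 — ω₀ = 1/√(0.01·1e-08) = 1e+05 rad/s.
Step 3 — f₀ = ω₀/(2π) = 1.592e+04 Hz.
Step 4 — Series Q: Q = ω₀L/R = 1e+05·0.01/151 = 6.623.
Step 5 — 3dB bandwidth: Δω = ω₀/Q = 1.51e+04 rad/s; BW = Δω/(2π) = 2403 Hz.

(a) f₀ = 1.592e+04 Hz  (b) Q = 6.623  (c) BW = 2403 Hz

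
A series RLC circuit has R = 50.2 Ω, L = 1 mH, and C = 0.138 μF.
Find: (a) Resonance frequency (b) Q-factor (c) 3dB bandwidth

Step 1 — Resonance: ω₀ = 1/√(LC) = 1/√(0.001·1.38e-07) = 8.513e+04 rad/s.
Step 2 — f₀ = ω₀/(2π) = 1.355e+04 Hz.
Step 3 — Series Q: Q = ω₀L/R = 8.513e+04·0.001/50.2 = 1.696.
Step 4 — Bandwidth: Δω = ω₀/Q = 5.02e+04 rad/s; BW = Δω/(2π) = 7990 Hz.

(a) f₀ = 1.355e+04 Hz  (b) Q = 1.696  (c) BW = 7990 Hz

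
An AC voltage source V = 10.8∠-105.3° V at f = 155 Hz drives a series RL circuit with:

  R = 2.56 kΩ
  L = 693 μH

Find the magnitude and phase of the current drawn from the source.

Step 1 — Angular frequency: ω = 2π·f = 2π·155 = 973.9 rad/s.
Step 2 — Component impedances:
  R: Z = R = 2560 Ω
  L: Z = jωL = j·973.9·0.000693 = 0 + j0.6749 Ω
Step 3 — Series combination: Z_total = R + L = 2560 + j0.6749 Ω = 2560∠0.0° Ω.
Step 4 — Source phasor: V = 10.8∠-105.3° V = -2.85 - j10.42 V.
Step 5 — Ohm's law: I = V / Z_total = (-2.85 - j10.42) / (2560 + j0.6749) = -0.001114 - j0.004069 A.
Step 6 — Convert to polar: |I| = 0.004219 A, ∠I = -105.3°.

I = 0.004219∠-105.3° A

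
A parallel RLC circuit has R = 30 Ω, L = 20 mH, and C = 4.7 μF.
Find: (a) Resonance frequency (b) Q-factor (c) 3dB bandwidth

Step 1 — Resonance: ω₀ = 1/√(LC) = 1/√(0.02·4.7e-06) = 3262 rad/s.
Step 2 — f₀ = ω₀/(2π) = 519.1 Hz.
Step 3 — Parallel Q: Q = R/(ω₀L) = 30/(3262·0.02) = 0.4599.
Step 4 — Bandwidth: Δω = ω₀/Q = 7092 rad/s; BW = Δω/(2π) = 1129 Hz.

(a) f₀ = 519.1 Hz  (b) Q = 0.4599  (c) BW = 1129 Hz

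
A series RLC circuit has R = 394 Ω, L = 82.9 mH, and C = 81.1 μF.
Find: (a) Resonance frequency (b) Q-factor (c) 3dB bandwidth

Step 1 — Resonance: ω₀ = 1/√(LC) = 1/√(0.0829·8.11e-05) = 385.7 rad/s.
Step 2 — f₀ = ω₀/(2π) = 61.38 Hz.
Step 3 — Series Q: Q = ω₀L/R = 385.7·0.0829/394 = 0.08115.
Step 4 — Bandwidth: Δω = ω₀/Q = 4753 rad/s; BW = Δω/(2π) = 756.4 Hz.

(a) f₀ = 61.38 Hz  (b) Q = 0.08115  (c) BW = 756.4 Hz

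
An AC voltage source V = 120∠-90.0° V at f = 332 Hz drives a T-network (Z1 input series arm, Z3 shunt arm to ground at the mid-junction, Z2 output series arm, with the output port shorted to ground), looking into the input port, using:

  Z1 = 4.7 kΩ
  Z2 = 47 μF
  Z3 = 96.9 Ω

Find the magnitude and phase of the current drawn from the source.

Step 1 — Angular frequency: ω = 2π·f = 2π·332 = 2086 rad/s.
Step 2 — Component impedances:
  Z1: Z = R = 4700 Ω
  Z2: Z = 1/(jωC) = -j/(ω·C) = 0 - j10.2 Ω
  Z3: Z = R = 96.9 Ω
Step 3 — With the output port shorted to ground, the output series arm Z2 runs from the junction to ground; the shunt arm Z3 also runs from the junction to ground. They appear in parallel: Z3 || Z2 = 1.062 - j10.09 Ω.
Step 4 — Series with input arm Z1: Z_in = Z1 + (Z3 || Z2) = 4701 - j10.09 Ω = 4701∠-0.1° Ω.
Step 5 — Source phasor: V = 120∠-90.0° V = 0 - j120 V.
Step 6 — Ohm's law: I = V / Z_total = (0 - j120) / (4701 - j10.09) = 5.478e-05 - j0.02553 A.
Step 7 — Convert to polar: |I| = 0.02553 A, ∠I = -89.9°.

I = 0.02553∠-89.9° A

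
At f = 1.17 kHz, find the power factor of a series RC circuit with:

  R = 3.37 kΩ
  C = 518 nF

Step 1 — Angular frequency: ω = 2π·f = 2π·1170 = 7351 rad/s.
Step 2 — Component impedances:
  R: Z = R = 3370 Ω
  C: Z = 1/(jωC) = -j/(ω·C) = 0 - j262.6 Ω
Step 3 — Series combination: Z_total = R + C = 3370 - j262.6 Ω = 3380∠-4.5° Ω.
Step 4 — Power factor: PF = cos(φ) = Re(Z)/|Z| = 3370/3380 = 0.997.
Step 5 — Type: Im(Z) = -262.6 ⇒ leading (phase φ = -4.5°).

PF = 0.997 (leading, φ = -4.5°)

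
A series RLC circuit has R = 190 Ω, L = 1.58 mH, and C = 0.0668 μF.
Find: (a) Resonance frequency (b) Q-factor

Step 1 — Resonance condition Im(Z)=0 gives ω₀ = 1/√(LC).
Step 2 — ω₀ = 1/√(0.00158·6.68e-08) = 9.734e+04 rad/s.
Step 3 — f₀ = ω₀/(2π) = 1.549e+04 Hz.
Step 4 — Series Q: Q = ω₀L/R = 9.734e+04·0.00158/190 = 0.8094.

(a) f₀ = 1.549e+04 Hz  (b) Q = 0.8094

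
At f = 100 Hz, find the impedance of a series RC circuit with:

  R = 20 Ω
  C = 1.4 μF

Step 1 — Angular frequency: ω = 2π·f = 2π·100 = 628.3 rad/s.
Step 2 — Component impedances:
  R: Z = R = 20 Ω
  C: Z = 1/(jωC) = -j/(ω·C) = 0 - j1137 Ω
Step 3 — Series combination: Z_total = R + C = 20 - j1137 Ω = 1137∠-89.0° Ω.

Z = 20 - j1137 Ω = 1137∠-89.0° Ω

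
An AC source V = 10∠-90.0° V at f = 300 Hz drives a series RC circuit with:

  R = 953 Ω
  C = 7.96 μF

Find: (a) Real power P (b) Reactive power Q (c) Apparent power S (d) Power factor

Step 1 — Angular frequency: ω = 2π·f = 2π·300 = 1885 rad/s.
Step 2 — Component impedances:
  R: Z = R = 953 Ω
  C: Z = 1/(jωC) = -j/(ω·C) = 0 - j66.65 Ω
Step 3 — Series combination: Z_total = R + C = 953 - j66.65 Ω = 955.3∠-4.0° Ω.
Step 4 — Source phasor: V = 10∠-90.0° V = 0 - j10 V.
Step 5 — Current: I = V / Z = 0.0007303 - j0.01044 A = 0.01047∠-86.0° A.
Step 6 — Complex power: S = V·I* = 0.1044 - j0.007303 VA.
Step 7 — Real power: P = Re(S) = 0.1044 W.
Step 8 — Reactive power: Q = Im(S) = -0.007303 VAR.
Step 9 — Apparent power: |S| = 0.1047 VA.
Step 10 — Power factor: PF = P/|S| = 0.9976 (leading).

(a) P = 0.1044 W  (b) Q = -0.007303 VAR  (c) S = 0.1047 VA  (d) PF = 0.9976 (leading)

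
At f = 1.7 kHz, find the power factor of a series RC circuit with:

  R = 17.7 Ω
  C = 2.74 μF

Step 1 — Angular frequency: ω = 2π·f = 2π·1700 = 1.068e+04 rad/s.
Step 2 — Component impedances:
  R: Z = R = 17.7 Ω
  C: Z = 1/(jωC) = -j/(ω·C) = 0 - j34.17 Ω
Step 3 — Series combination: Z_total = R + C = 17.7 - j34.17 Ω = 38.48∠-62.6° Ω.
Step 4 — Power factor: PF = cos(φ) = Re(Z)/|Z| = 17.7/38.48 = 0.46.
Step 5 — Type: Im(Z) = -34.17 ⇒ leading (phase φ = -62.6°).

PF = 0.46 (leading, φ = -62.6°)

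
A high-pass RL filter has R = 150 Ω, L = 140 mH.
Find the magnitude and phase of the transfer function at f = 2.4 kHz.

Step 1 — Angular frequency: ω = 2π·2400 = 1.508e+04 rad/s.
Step 2 — Transfer function: H(jω) = jωL/(R + jωL).
Step 3 — Numerator jωL = j·2111; denominator R + jωL = 150 + j2111.
Step 4 — H = 0.995 + j0.07069.
Step 5 — Magnitude: |H| = 0.9975 (-0.0 dB); phase: φ = 4.1°.

|H| = 0.9975 (-0.0 dB), φ = 4.1°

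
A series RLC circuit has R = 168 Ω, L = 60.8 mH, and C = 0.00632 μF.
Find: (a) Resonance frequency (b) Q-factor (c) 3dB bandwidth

Step 1 — Resonance: ω₀ = 1/√(LC) = 1/√(0.0608·6.32e-09) = 5.101e+04 rad/s.
Step 2 — f₀ = ω₀/(2π) = 8119 Hz.
Step 3 — Series Q: Q = ω₀L/R = 5.101e+04·0.0608/168 = 18.46.
Step 4 — Bandwidth: Δω = ω₀/Q = 2763 rad/s; BW = Δω/(2π) = 439.8 Hz.

(a) f₀ = 8119 Hz  (b) Q = 18.46  (c) BW = 439.8 Hz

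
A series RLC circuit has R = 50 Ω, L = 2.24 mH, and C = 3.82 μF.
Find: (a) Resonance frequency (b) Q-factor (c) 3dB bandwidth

Step 1 — Resonance: ω₀ = 1/√(LC) = 1/√(0.00224·3.82e-06) = 1.081e+04 rad/s.
Step 2 — f₀ = ω₀/(2π) = 1721 Hz.
Step 3 — Series Q: Q = ω₀L/R = 1.081e+04·0.00224/50 = 0.4843.
Step 4 — Bandwidth: Δω = ω₀/Q = 2.232e+04 rad/s; BW = Δω/(2π) = 3553 Hz.

(a) f₀ = 1721 Hz  (b) Q = 0.4843  (c) BW = 3553 Hz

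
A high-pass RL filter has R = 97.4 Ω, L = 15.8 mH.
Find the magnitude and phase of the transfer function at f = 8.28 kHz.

Step 1 — Angular frequency: ω = 2π·8280 = 5.202e+04 rad/s.
Step 2 — Transfer function: H(jω) = jωL/(R + jωL).
Step 3 — Numerator jωL = j·822; denominator R + jωL = 97.4 + j822.
Step 4 — H = 0.9862 + j0.1169.
Step 5 — Magnitude: |H| = 0.9931 (-0.1 dB); phase: φ = 6.8°.

|H| = 0.9931 (-0.1 dB), φ = 6.8°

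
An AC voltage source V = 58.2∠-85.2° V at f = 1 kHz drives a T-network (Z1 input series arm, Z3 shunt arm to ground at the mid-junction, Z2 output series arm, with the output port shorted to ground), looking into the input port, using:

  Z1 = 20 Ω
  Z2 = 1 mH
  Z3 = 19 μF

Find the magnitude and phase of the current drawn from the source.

Step 1 — Angular frequency: ω = 2π·f = 2π·1000 = 6283 rad/s.
Step 2 — Component impedances:
  Z1: Z = R = 20 Ω
  Z2: Z = jωL = j·6283·0.001 = 0 + j6.283 Ω
  Z3: Z = 1/(jωC) = -j/(ω·C) = 0 - j8.377 Ω
Step 3 — With the output port shorted to ground, the output series arm Z2 runs from the junction to ground; the shunt arm Z3 also runs from the junction to ground. They appear in parallel: Z3 || Z2 = 0 + j25.14 Ω.
Step 4 — Series with input arm Z1: Z_in = Z1 + (Z3 || Z2) = 20 + j25.14 Ω = 32.13∠51.5° Ω.
Step 5 — Source phasor: V = 58.2∠-85.2° V = 4.87 - j58 V.
Step 6 — Ohm's law: I = V / Z_total = (4.87 - j58) / (20 + j25.14) = -1.318 - j1.242 A.
Step 7 — Convert to polar: |I| = 1.812 A, ∠I = -136.7°.

I = 1.812∠-136.7° A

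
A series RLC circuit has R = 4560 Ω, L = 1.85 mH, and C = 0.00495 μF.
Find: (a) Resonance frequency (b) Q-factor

Step 1 — Resonance condition Im(Z)=0 gives ω₀ = 1/√(LC).
Step 2 — ω₀ = 1/√(0.00185·4.95e-09) = 3.305e+05 rad/s.
Step 3 — f₀ = ω₀/(2π) = 5.259e+04 Hz.
Step 4 — Series Q: Q = ω₀L/R = 3.305e+05·0.00185/4560 = 0.1341.

(a) f₀ = 5.259e+04 Hz  (b) Q = 0.1341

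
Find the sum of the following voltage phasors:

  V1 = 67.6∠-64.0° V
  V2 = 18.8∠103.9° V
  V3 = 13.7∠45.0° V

Step 1 — Convert each phasor to rectangular form:
  V1 = 67.6·(cos(-64.0°) + j·sin(-64.0°)) = 29.63 - j60.76 V
  V2 = 18.8·(cos(103.9°) + j·sin(103.9°)) = -4.516 + j18.25 V
  V3 = 13.7·(cos(45.0°) + j·sin(45.0°)) = 9.687 + j9.687 V
Step 2 — Sum components: V_total = 34.8 - j32.82 V.
Step 3 — Convert to polar: |V_total| = 47.84 V, ∠V_total = -43.3°.

V_total = 47.84∠-43.3° V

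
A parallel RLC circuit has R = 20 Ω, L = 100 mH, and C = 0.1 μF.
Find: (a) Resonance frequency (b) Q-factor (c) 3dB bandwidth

Step 1 — Resonance: ω₀ = 1/√(LC) = 1/√(0.1·1e-07) = 1e+04 rad/s.
Step 2 — f₀ = ω₀/(2π) = 1592 Hz.
Step 3 — Parallel Q: Q = R/(ω₀L) = 20/(1e+04·0.1) = 0.02.
Step 4 — Bandwidth: Δω = ω₀/Q = 5e+05 rad/s; BW = Δω/(2π) = 7.958e+04 Hz.

(a) f₀ = 1592 Hz  (b) Q = 0.02  (c) BW = 7.958e+04 Hz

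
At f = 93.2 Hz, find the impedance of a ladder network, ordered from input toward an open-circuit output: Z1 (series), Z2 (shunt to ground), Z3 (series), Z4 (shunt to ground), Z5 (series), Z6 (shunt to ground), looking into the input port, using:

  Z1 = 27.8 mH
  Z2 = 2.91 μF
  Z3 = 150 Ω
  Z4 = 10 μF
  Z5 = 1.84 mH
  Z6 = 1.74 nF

Step 1 — Angular frequency: ω = 2π·f = 2π·93.2 = 585.6 rad/s.
Step 2 — Component impedances:
  Z1: Z = jωL = j·585.6·0.0278 = 0 + j16.28 Ω
  Z2: Z = 1/(jωC) = -j/(ω·C) = 0 - j586.8 Ω
  Z3: Z = R = 150 Ω
  Z4: Z = 1/(jωC) = -j/(ω·C) = 0 - j170.8 Ω
  Z5: Z = jωL = j·585.6·0.00184 = 0 + j1.077 Ω
  Z6: Z = 1/(jωC) = -j/(ω·C) = 0 - j9.814e+05 Ω
Step 3 — Ladder network (open output): work backward from the far end, alternating series and parallel combinations. Z_in = 86.61 - j133.1 Ω = 158.8∠-57.0° Ω.

Z = 86.61 - j133.1 Ω = 158.8∠-57.0° Ω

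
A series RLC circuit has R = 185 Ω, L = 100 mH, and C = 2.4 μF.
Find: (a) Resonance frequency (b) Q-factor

Step 1 — Resonance condition Im(Z)=0 gives ω₀ = 1/√(LC).
Step 2 — ω₀ = 1/√(0.1·2.4e-06) = 2041 rad/s.
Step 3 — f₀ = ω₀/(2π) = 324.9 Hz.
Step 4 — Series Q: Q = ω₀L/R = 2041·0.1/185 = 1.103.

(a) f₀ = 324.9 Hz  (b) Q = 1.103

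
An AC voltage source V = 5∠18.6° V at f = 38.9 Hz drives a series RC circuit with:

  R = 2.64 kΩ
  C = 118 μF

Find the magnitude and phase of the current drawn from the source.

Step 1 — Angular frequency: ω = 2π·f = 2π·38.9 = 244.4 rad/s.
Step 2 — Component impedances:
  R: Z = R = 2640 Ω
  C: Z = 1/(jωC) = -j/(ω·C) = 0 - j34.67 Ω
Step 3 — Series combination: Z_total = R + C = 2640 - j34.67 Ω = 2640∠-0.8° Ω.
Step 4 — Source phasor: V = 5∠18.6° V = 4.739 + j1.595 V.
Step 5 — Ohm's law: I = V / Z_total = (4.739 + j1.595) / (2640 - j34.67) = 0.001787 + j0.0006276 A.
Step 6 — Convert to polar: |I| = 0.001894 A, ∠I = 19.4°.

I = 0.001894∠19.4° A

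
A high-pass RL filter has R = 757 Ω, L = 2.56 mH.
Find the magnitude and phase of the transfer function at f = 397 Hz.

Step 1 — Angular frequency: ω = 2π·397 = 2494 rad/s.
Step 2 — Transfer function: H(jω) = jωL/(R + jωL).
Step 3 — Numerator jωL = j·6.386; denominator R + jωL = 757 + j6.386.
Step 4 — H = 7.115e-05 + j0.008435.
Step 5 — Magnitude: |H| = 0.008435 (-41.5 dB); phase: φ = 89.5°.

|H| = 0.008435 (-41.5 dB), φ = 89.5°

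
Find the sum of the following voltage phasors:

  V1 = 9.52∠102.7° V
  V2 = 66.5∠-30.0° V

Step 1 — Convert each phasor to rectangular form:
  V1 = 9.52·(cos(102.7°) + j·sin(102.7°)) = -2.093 + j9.287 V
  V2 = 66.5·(cos(-30.0°) + j·sin(-30.0°)) = 57.59 - j33.25 V
Step 2 — Sum components: V_total = 55.5 - j23.96 V.
Step 3 — Convert to polar: |V_total| = 60.45 V, ∠V_total = -23.4°.

V_total = 60.45∠-23.4° V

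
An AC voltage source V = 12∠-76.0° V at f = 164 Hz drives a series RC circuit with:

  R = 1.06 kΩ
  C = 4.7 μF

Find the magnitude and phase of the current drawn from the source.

Step 1 — Angular frequency: ω = 2π·f = 2π·164 = 1030 rad/s.
Step 2 — Component impedances:
  R: Z = R = 1060 Ω
  C: Z = 1/(jωC) = -j/(ω·C) = 0 - j206.5 Ω
Step 3 — Series combination: Z_total = R + C = 1060 - j206.5 Ω = 1080∠-11.0° Ω.
Step 4 — Source phasor: V = 12∠-76.0° V = 2.903 - j11.64 V.
Step 5 — Ohm's law: I = V / Z_total = (2.903 - j11.64) / (1060 - j206.5) = 0.0047 - j0.01007 A.
Step 6 — Convert to polar: |I| = 0.01111 A, ∠I = -65.0°.

I = 0.01111∠-65.0° A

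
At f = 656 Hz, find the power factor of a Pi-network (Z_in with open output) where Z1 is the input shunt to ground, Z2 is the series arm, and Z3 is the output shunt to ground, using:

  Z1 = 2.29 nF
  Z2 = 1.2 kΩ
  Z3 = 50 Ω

Step 1 — Angular frequency: ω = 2π·f = 2π·656 = 4122 rad/s.
Step 2 — Component impedances:
  Z1: Z = 1/(jωC) = -j/(ω·C) = 0 - j1.059e+05 Ω
  Z2: Z = R = 1200 Ω
  Z3: Z = R = 50 Ω
Step 3 — With open output, the series arm Z2 and the output shunt Z3 appear in series to ground: Z2 + Z3 = 1250 Ω.
Step 4 — Parallel with input shunt Z1: Z_in = Z1 || (Z2 + Z3) = 1250 - j14.75 Ω = 1250∠-0.7° Ω.
Step 5 — Power factor: PF = cos(φ) = Re(Z)/|Z| = 1249.8/1249.9 = 0.9999.
Step 6 — Type: Im(Z) = -14.75 ⇒ leading (phase φ = -0.7°).

PF = 0.9999 (leading, φ = -0.7°)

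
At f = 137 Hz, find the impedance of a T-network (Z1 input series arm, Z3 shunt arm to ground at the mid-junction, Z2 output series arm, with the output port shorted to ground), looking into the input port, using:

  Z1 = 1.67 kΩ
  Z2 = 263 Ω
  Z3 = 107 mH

Step 1 — Angular frequency: ω = 2π·f = 2π·137 = 860.8 rad/s.
Step 2 — Component impedances:
  Z1: Z = R = 1670 Ω
  Z2: Z = R = 263 Ω
  Z3: Z = jωL = j·860.8·0.107 = 0 + j92.11 Ω
Step 3 — With the output port shorted to ground, the output series arm Z2 runs from the junction to ground; the shunt arm Z3 also runs from the junction to ground. They appear in parallel: Z3 || Z2 = 28.73 + j82.04 Ω.
Step 4 — Series with input arm Z1: Z_in = Z1 + (Z3 || Z2) = 1699 + j82.04 Ω = 1701∠2.8° Ω.

Z = 1699 + j82.04 Ω = 1701∠2.8° Ω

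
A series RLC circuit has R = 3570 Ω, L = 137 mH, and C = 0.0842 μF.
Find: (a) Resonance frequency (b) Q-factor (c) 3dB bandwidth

Step 1 — Resonance: ω₀ = 1/√(LC) = 1/√(0.137·8.42e-08) = 9311 rad/s.
Step 2 — f₀ = ω₀/(2π) = 1482 Hz.
Step 3 — Series Q: Q = ω₀L/R = 9311·0.137/3570 = 0.3573.
Step 4 — Bandwidth: Δω = ω₀/Q = 2.606e+04 rad/s; BW = Δω/(2π) = 4147 Hz.

(a) f₀ = 1482 Hz  (b) Q = 0.3573  (c) BW = 4147 Hz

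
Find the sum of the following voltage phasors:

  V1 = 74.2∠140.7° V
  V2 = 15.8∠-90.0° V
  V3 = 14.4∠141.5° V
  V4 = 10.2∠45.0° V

Step 1 — Convert each phasor to rectangular form:
  V1 = 74.2·(cos(140.7°) + j·sin(140.7°)) = -57.42 + j47 V
  V2 = 15.8·(cos(-90.0°) + j·sin(-90.0°)) = 0 - j15.8 V
  V3 = 14.4·(cos(141.5°) + j·sin(141.5°)) = -11.27 + j8.964 V
  V4 = 10.2·(cos(45.0°) + j·sin(45.0°)) = 7.212 + j7.212 V
Step 2 — Sum components: V_total = -61.48 + j47.37 V.
Step 3 — Convert to polar: |V_total| = 77.61 V, ∠V_total = 142.4°.

V_total = 77.61∠142.4° V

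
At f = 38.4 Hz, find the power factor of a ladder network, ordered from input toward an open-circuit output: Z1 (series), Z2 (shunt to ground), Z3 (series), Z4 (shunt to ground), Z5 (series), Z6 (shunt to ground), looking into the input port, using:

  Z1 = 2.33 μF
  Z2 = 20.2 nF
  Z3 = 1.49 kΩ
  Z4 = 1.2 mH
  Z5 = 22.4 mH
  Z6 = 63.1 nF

Step 1 — Angular frequency: ω = 2π·f = 2π·38.4 = 241.3 rad/s.
Step 2 — Component impedances:
  Z1: Z = 1/(jωC) = -j/(ω·C) = 0 - j1779 Ω
  Z2: Z = 1/(jωC) = -j/(ω·C) = 0 - j2.052e+05 Ω
  Z3: Z = R = 1490 Ω
  Z4: Z = jωL = j·241.3·0.0012 = 0 + j0.2895 Ω
  Z5: Z = jωL = j·241.3·0.0224 = 0 + j5.405 Ω
  Z6: Z = 1/(jωC) = -j/(ω·C) = 0 - j6.568e+04 Ω
Step 3 — Ladder network (open output): work backward from the far end, alternating series and parallel combinations. Z_in = 1490 - j1789 Ω = 2328∠-50.2° Ω.
Step 4 — Power factor: PF = cos(φ) = Re(Z)/|Z| = 1489.9/2328.4 = 0.6399.
Step 5 — Type: Im(Z) = -1789 ⇒ leading (phase φ = -50.2°).

PF = 0.6399 (leading, φ = -50.2°)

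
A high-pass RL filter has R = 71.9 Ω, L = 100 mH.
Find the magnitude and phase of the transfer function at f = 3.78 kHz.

Step 1 — Angular frequency: ω = 2π·3780 = 2.375e+04 rad/s.
Step 2 — Transfer function: H(jω) = jωL/(R + jωL).
Step 3 — Numerator jωL = j·2375; denominator R + jωL = 71.9 + j2375.
Step 4 — H = 0.9991 + j0.03025.
Step 5 — Magnitude: |H| = 0.9995 (-0.0 dB); phase: φ = 1.7°.

|H| = 0.9995 (-0.0 dB), φ = 1.7°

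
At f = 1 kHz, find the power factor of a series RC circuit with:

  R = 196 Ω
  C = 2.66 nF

Step 1 — Angular frequency: ω = 2π·f = 2π·1000 = 6283 rad/s.
Step 2 — Component impedances:
  R: Z = R = 196 Ω
  C: Z = 1/(jωC) = -j/(ω·C) = 0 - j5.983e+04 Ω
Step 3 — Series combination: Z_total = R + C = 196 - j5.983e+04 Ω = 5.983e+04∠-89.8° Ω.
Step 4 — Power factor: PF = cos(φ) = Re(Z)/|Z| = 196/5.983e+04 = 0.003276.
Step 5 — Type: Im(Z) = -5.983e+04 ⇒ leading (phase φ = -89.8°).

PF = 0.003276 (leading, φ = -89.8°)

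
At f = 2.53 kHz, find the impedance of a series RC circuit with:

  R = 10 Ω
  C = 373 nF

Step 1 — Angular frequency: ω = 2π·f = 2π·2530 = 1.59e+04 rad/s.
Step 2 — Component impedances:
  R: Z = R = 10 Ω
  C: Z = 1/(jωC) = -j/(ω·C) = 0 - j168.7 Ω
Step 3 — Series combination: Z_total = R + C = 10 - j168.7 Ω = 168.9∠-86.6° Ω.

Z = 10 - j168.7 Ω = 168.9∠-86.6° Ω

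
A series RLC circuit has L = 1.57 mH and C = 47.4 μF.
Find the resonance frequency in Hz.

Step 1 — Resonance condition Im(Z)=0 gives ω₀ = 1/√(LC).
Step 2 — ω₀ = 1/√(0.00157·4.74e-05) = 3666 rad/s.
Step 3 — f₀ = ω₀/(2π) = 583.4 Hz.

f₀ = 583.4 Hz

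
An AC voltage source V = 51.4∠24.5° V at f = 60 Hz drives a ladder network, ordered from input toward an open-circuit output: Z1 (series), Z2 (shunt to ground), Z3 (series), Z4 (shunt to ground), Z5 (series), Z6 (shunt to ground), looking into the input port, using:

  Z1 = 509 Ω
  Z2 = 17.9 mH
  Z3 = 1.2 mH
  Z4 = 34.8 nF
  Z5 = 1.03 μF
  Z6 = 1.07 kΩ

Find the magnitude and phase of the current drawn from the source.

Step 1 — Angular frequency: ω = 2π·f = 2π·60 = 377 rad/s.
Step 2 — Component impedances:
  Z1: Z = R = 509 Ω
  Z2: Z = jωL = j·377·0.0179 = 0 + j6.748 Ω
  Z3: Z = jωL = j·377·0.0012 = 0 + j0.4524 Ω
  Z4: Z = 1/(jωC) = -j/(ω·C) = 0 - j7.622e+04 Ω
  Z5: Z = 1/(jωC) = -j/(ω·C) = 0 - j2575 Ω
  Z6: Z = R = 1070 Ω
Step 3 — Ladder network (open output): work backward from the far end, alternating series and parallel combinations. Z_in = 509 + j6.764 Ω = 509.1∠0.8° Ω.
Step 4 — Source phasor: V = 51.4∠24.5° V = 46.77 + j21.32 V.
Step 5 — Ohm's law: I = V / Z_total = (46.77 + j21.32) / (509 + j6.764) = 0.09243 + j0.04065 A.
Step 6 — Convert to polar: |I| = 0.101 A, ∠I = 23.7°.

I = 0.101∠23.7° A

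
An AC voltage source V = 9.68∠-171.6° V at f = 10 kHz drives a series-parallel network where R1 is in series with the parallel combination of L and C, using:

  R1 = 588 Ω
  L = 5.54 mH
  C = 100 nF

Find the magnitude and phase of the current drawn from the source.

Step 1 — Angular frequency: ω = 2π·f = 2π·1e+04 = 6.283e+04 rad/s.
Step 2 — Component impedances:
  R1: Z = R = 588 Ω
  L: Z = jωL = j·6.283e+04·0.00554 = 0 + j348.1 Ω
  C: Z = 1/(jωC) = -j/(ω·C) = 0 - j159.2 Ω
Step 3 — Parallel branch: L || C = 1/(1/L + 1/C) = 0 - j293.2 Ω.
Step 4 — Series with R1: Z_total = R1 + (L || C) = 588 - j293.2 Ω = 657.1∠-26.5° Ω.
Step 5 — Source phasor: V = 9.68∠-171.6° V = -9.576 - j1.414 V.
Step 6 — Ohm's law: I = V / Z_total = (-9.576 - j1.414) / (588 - j293.2) = -0.01208 - j0.00843 A.
Step 7 — Convert to polar: |I| = 0.01473 A, ∠I = -145.1°.

I = 0.01473∠-145.1° A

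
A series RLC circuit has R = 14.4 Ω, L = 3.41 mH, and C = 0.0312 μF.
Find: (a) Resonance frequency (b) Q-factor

Step 1 — Resonance condition Im(Z)=0 gives ω₀ = 1/√(LC).
Step 2 — ω₀ = 1/√(0.00341·3.12e-08) = 9.695e+04 rad/s.
Step 3 — f₀ = ω₀/(2π) = 1.543e+04 Hz.
Step 4 — Series Q: Q = ω₀L/R = 9.695e+04·0.00341/14.4 = 22.96.

(a) f₀ = 1.543e+04 Hz  (b) Q = 22.96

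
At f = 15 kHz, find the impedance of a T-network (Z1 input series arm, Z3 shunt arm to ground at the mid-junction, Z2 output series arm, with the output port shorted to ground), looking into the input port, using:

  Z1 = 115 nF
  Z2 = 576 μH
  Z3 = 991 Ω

Step 1 — Angular frequency: ω = 2π·f = 2π·1.5e+04 = 9.425e+04 rad/s.
Step 2 — Component impedances:
  Z1: Z = 1/(jωC) = -j/(ω·C) = 0 - j92.26 Ω
  Z2: Z = jωL = j·9.425e+04·0.000576 = 0 + j54.29 Ω
  Z3: Z = R = 991 Ω
Step 3 — With the output port shorted to ground, the output series arm Z2 runs from the junction to ground; the shunt arm Z3 also runs from the junction to ground. They appear in parallel: Z3 || Z2 = 2.965 + j54.12 Ω.
Step 4 — Series with input arm Z1: Z_in = Z1 + (Z3 || Z2) = 2.965 - j38.14 Ω = 38.25∠-85.6° Ω.

Z = 2.965 - j38.14 Ω = 38.25∠-85.6° Ω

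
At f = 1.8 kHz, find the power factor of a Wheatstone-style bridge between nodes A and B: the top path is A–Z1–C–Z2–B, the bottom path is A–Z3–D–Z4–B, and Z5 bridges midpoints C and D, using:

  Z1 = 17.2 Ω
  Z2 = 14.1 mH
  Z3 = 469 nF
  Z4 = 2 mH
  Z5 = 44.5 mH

Step 1 — Angular frequency: ω = 2π·f = 2π·1800 = 1.131e+04 rad/s.
Step 2 — Component impedances:
  Z1: Z = R = 17.2 Ω
  Z2: Z = jωL = j·1.131e+04·0.0141 = 0 + j159.5 Ω
  Z3: Z = 1/(jωC) = -j/(ω·C) = 0 - j188.5 Ω
  Z4: Z = jωL = j·1.131e+04·0.002 = 0 + j22.62 Ω
  Z5: Z = jωL = j·1.131e+04·0.0445 = 0 + j503.3 Ω
Step 3 — Bridge requires nodal analysis (the Z5 bridge couples midpoints C and D, so the two paths cannot be reduced to a simple series/parallel combination). Setting node B to ground and injecting 1 A at node A, the 3-node admittance system at A, C, D solves to V_A = Z_AB = 154 + j324.2 Ω = 358.9∠64.6° Ω.
Step 4 — Power factor: PF = cos(φ) = Re(Z)/|Z| = 154/358.9 = 0.4291.
Step 5 — Type: Im(Z) = 324.2 ⇒ lagging (phase φ = 64.6°).

PF = 0.4291 (lagging, φ = 64.6°)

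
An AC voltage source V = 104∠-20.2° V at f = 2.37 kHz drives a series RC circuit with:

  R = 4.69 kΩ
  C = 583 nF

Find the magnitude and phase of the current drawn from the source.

Step 1 — Angular frequency: ω = 2π·f = 2π·2370 = 1.489e+04 rad/s.
Step 2 — Component impedances:
  R: Z = R = 4690 Ω
  C: Z = 1/(jωC) = -j/(ω·C) = 0 - j115.2 Ω
Step 3 — Series combination: Z_total = R + C = 4690 - j115.2 Ω = 4691∠-1.4° Ω.
Step 4 — Source phasor: V = 104∠-20.2° V = 97.6 - j35.91 V.
Step 5 — Ohm's law: I = V / Z_total = (97.6 - j35.91) / (4690 - j115.2) = 0.02099 - j0.007142 A.
Step 6 — Convert to polar: |I| = 0.02217 A, ∠I = -18.8°.

I = 0.02217∠-18.8° A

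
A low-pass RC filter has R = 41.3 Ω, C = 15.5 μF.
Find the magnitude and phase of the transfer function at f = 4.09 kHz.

Step 1 — Angular frequency: ω = 2π·4090 = 2.57e+04 rad/s.
Step 2 — Transfer function: H(jω) = 1/(1 + jωRC).
Step 3 — Denominator: 1 + jωRC = 1 + j·2.57e+04·41.3·1.55e-05 = 1 + j16.45.
Step 4 — H = 0.003682 - j0.06056.
Step 5 — Magnitude: |H| = 0.06068 (-24.3 dB); phase: φ = -86.5°.

|H| = 0.06068 (-24.3 dB), φ = -86.5°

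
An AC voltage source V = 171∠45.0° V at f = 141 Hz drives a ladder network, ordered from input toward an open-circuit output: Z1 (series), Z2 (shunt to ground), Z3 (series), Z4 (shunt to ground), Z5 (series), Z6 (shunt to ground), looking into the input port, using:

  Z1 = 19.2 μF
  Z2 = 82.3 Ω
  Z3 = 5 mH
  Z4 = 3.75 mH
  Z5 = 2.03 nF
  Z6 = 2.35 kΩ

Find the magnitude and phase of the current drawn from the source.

Step 1 — Angular frequency: ω = 2π·f = 2π·141 = 885.9 rad/s.
Step 2 — Component impedances:
  Z1: Z = 1/(jωC) = -j/(ω·C) = 0 - j58.79 Ω
  Z2: Z = R = 82.3 Ω
  Z3: Z = jωL = j·885.9·0.005 = 0 + j4.43 Ω
  Z4: Z = jωL = j·885.9·0.00375 = 0 + j3.322 Ω
  Z5: Z = 1/(jωC) = -j/(ω·C) = 0 - j5.56e+05 Ω
  Z6: Z = R = 2350 Ω
Step 3 — Ladder network (open output): work backward from the far end, alternating series and parallel combinations. Z_in = 0.7237 - j51.11 Ω = 51.11∠-89.2° Ω.
Step 4 — Source phasor: V = 171∠45.0° V = 120.9 + j120.9 V.
Step 5 — Ohm's law: I = V / Z_total = (120.9 + j120.9) / (0.7237 - j51.11) = -2.332 + j2.399 A.
Step 6 — Convert to polar: |I| = 3.346 A, ∠I = 134.2°.

I = 3.346∠134.2° A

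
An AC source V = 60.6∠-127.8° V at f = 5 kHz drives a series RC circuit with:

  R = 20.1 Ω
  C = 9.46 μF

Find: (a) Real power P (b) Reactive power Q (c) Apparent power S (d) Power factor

Step 1 — Angular frequency: ω = 2π·f = 2π·5000 = 3.142e+04 rad/s.
Step 2 — Component impedances:
  R: Z = R = 20.1 Ω
  C: Z = 1/(jωC) = -j/(ω·C) = 0 - j3.365 Ω
Step 3 — Series combination: Z_total = R + C = 20.1 - j3.365 Ω = 20.38∠-9.5° Ω.
Step 4 — Source phasor: V = 60.6∠-127.8° V = -37.14 - j47.88 V.
Step 5 — Current: I = V / Z = -1.41 - j2.618 A = 2.974∠-118.3° A.
Step 6 — Complex power: S = V·I* = 177.7 - j29.75 VA.
Step 7 — Real power: P = Re(S) = 177.7 W.
Step 8 — Reactive power: Q = Im(S) = -29.75 VAR.
Step 9 — Apparent power: |S| = 180.2 VA.
Step 10 — Power factor: PF = P/|S| = 0.9863 (leading).

(a) P = 177.7 W  (b) Q = -29.75 VAR  (c) S = 180.2 VA  (d) PF = 0.9863 (leading)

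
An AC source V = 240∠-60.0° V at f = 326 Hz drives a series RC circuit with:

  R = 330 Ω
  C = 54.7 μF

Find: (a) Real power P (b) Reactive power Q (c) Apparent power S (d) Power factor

Step 1 — Angular frequency: ω = 2π·f = 2π·326 = 2048 rad/s.
Step 2 — Component impedances:
  R: Z = R = 330 Ω
  C: Z = 1/(jωC) = -j/(ω·C) = 0 - j8.925 Ω
Step 3 — Series combination: Z_total = R + C = 330 - j8.925 Ω = 330.1∠-1.5° Ω.
Step 4 — Source phasor: V = 240∠-60.0° V = 120 - j207.8 V.
Step 5 — Current: I = V / Z = 0.3804 - j0.6195 A = 0.727∠-58.5° A.
Step 6 — Complex power: S = V·I* = 174.4 - j4.717 VA.
Step 7 — Real power: P = Re(S) = 174.4 W.
Step 8 — Reactive power: Q = Im(S) = -4.717 VAR.
Step 9 — Apparent power: |S| = 174.5 VA.
Step 10 — Power factor: PF = P/|S| = 0.9996 (leading).

(a) P = 174.4 W  (b) Q = -4.717 VAR  (c) S = 174.5 VA  (d) PF = 0.9996 (leading)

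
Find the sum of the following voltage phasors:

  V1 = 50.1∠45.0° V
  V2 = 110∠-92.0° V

Step 1 — Convert each phasor to rectangular form:
  V1 = 50.1·(cos(45.0°) + j·sin(45.0°)) = 35.43 + j35.43 V
  V2 = 110·(cos(-92.0°) + j·sin(-92.0°)) = -3.839 - j109.9 V
Step 2 — Sum components: V_total = 31.59 - j74.51 V.
Step 3 — Convert to polar: |V_total| = 80.93 V, ∠V_total = -67.0°.

V_total = 80.93∠-67.0° V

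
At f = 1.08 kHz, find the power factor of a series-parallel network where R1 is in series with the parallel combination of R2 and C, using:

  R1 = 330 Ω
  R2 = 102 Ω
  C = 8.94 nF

Step 1 — Angular frequency: ω = 2π·f = 2π·1080 = 6786 rad/s.
Step 2 — Component impedances:
  R1: Z = R = 330 Ω
  R2: Z = R = 102 Ω
  C: Z = 1/(jωC) = -j/(ω·C) = 0 - j1.648e+04 Ω
Step 3 — Parallel branch: R2 || C = 1/(1/R2 + 1/C) = 102 - j0.6311 Ω.
Step 4 — Series with R1: Z_total = R1 + (R2 || C) = 432 - j0.6311 Ω = 432∠-0.1° Ω.
Step 5 — Power factor: PF = cos(φ) = Re(Z)/|Z| = 432/432 = 1.
Step 6 — Type: Im(Z) = -0.6311 ⇒ leading (phase φ = -0.1°).

PF = 1 (leading, φ = -0.1°)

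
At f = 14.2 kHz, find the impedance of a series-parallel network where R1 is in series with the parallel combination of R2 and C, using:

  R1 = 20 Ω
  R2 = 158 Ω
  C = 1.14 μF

Step 1 — Angular frequency: ω = 2π·f = 2π·1.42e+04 = 8.922e+04 rad/s.
Step 2 — Component impedances:
  R1: Z = R = 20 Ω
  R2: Z = R = 158 Ω
  C: Z = 1/(jωC) = -j/(ω·C) = 0 - j9.832 Ω
Step 3 — Parallel branch: R2 || C = 1/(1/R2 + 1/C) = 0.6094 - j9.794 Ω.
Step 4 — Series with R1: Z_total = R1 + (R2 || C) = 20.61 - j9.794 Ω = 22.82∠-25.4° Ω.

Z = 20.61 - j9.794 Ω = 22.82∠-25.4° Ω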